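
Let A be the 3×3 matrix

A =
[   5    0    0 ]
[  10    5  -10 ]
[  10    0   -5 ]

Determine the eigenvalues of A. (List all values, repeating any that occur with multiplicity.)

Set up det(μI - A) = 0.
Cofactor expansion gives p(μ) = μ^3 - 5μ^2 - 25μ + 125.
Try μ = -5: p(-5) = 0, so -5 is a root.
Dividing by (μ + 5) leaves μ^2 - 10μ + 25.
The quadratic factor is (μ - 5)^2.
Eigenvalues: -5, 5, 5.

-5, 5, 5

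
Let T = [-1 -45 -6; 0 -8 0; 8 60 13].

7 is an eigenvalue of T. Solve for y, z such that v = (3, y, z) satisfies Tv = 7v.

0, -4

We need (T - 7I)v = 0.
T - 7I = [[-8, -45, -6], [0, -15, 0], [8, 60, 6]].
Row 1: (-8)·3 + (-45)·y + (-6)·z = 0
Row 2: (0)·3 + (-15)·y + (0)·z = 0
Row 3: (8)·3 + (60)·y + (6)·z = 0
Solving gives y = 0, z = -4.
Check: T·(3, 0, -4) = (21, 0, -28) = 7·(3, 0, -4).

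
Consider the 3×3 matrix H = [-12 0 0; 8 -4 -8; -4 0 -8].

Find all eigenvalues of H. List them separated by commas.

The characteristic polynomial is p(λ) = det(λI - H).
Cofactor expansion gives p(λ) = λ^3 + 24λ^2 + 176λ + 384.
Try λ = -8: p(-8) = 0, so -8 is a root.
Dividing by (λ + 8) leaves λ^2 + 16λ + 48.
The quadratic factors as (λ + 12)·(λ + 4).
Eigenvalues: -12, -8, -4.

-12, -8, -4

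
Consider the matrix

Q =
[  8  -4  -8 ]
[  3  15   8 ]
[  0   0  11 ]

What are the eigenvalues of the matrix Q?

11, 11, 12

The characteristic polynomial is p(λ) = det(λI - Q).
Cofactor expansion gives p(λ) = λ^3 - 34λ^2 + 385λ - 1452.
Try λ = 12: p(12) = 0, so 12 is a root.
Factor out (λ - 12): p(λ) = (λ - 12)·(λ^2 - 22λ + 121).
The quadratic factor is (λ - 11)^2.
Eigenvalues: 11, 11, 12.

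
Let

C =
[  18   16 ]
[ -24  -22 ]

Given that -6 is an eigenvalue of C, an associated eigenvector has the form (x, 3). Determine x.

We need (C + 6I)v = 0.
C + 6I = [[24, 16], [-24, -16]].
Row 1: (24)·x + (16)·3 = 0
Row 2: (-24)·x + (-16)·3 = 0
Solving gives x = -2.
Check: C·(-2, 3) = (12, -18) = -6·(-2, 3).

-2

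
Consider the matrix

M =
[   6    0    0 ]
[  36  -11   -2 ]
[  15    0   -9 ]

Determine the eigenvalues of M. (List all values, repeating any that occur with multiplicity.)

-11, -9, 6

Set up det(lambda·I - M) = 0.
Expanding along the first row, p(lambda) = lambda^3 + 14·lambda^2 - 21·lambda - 594.
Since p(6) = 0, lambda = 6 is a root.
Dividing by (lambda - 6) leaves lambda^2 + 20·lambda + 99.
The quadratic factors as (lambda + 11)·(lambda + 9).
Eigenvalues: -11, -9, 6.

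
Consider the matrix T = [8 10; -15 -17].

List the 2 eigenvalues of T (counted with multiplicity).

-7, -2

det(T - λI) = (8 - λ)(-17 - λ) - (10)·(-15) = λ^2 + 9λ + 14.
This factors as (λ + 7)·(λ + 2) = 0.
Eigenvalues: -7, -2.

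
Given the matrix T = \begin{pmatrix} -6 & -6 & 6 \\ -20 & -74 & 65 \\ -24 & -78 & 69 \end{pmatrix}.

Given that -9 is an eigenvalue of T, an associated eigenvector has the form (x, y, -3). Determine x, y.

We need (T + 9I)v = 0.
T + 9I = [[3, -6, 6], [-20, -65, 65], [-24, -78, 78]].
Row 1: (3)·x + (-6)·y + (6)·-3 = 0
Row 2: (-20)·x + (-65)·y + (65)·-3 = 0
Row 3: (-24)·x + (-78)·y + (78)·-3 = 0
Solving gives x = 0, y = -3.
Check: T·(0, -3, -3) = (0, 27, 27) = -9·(0, -3, -3).

0, -3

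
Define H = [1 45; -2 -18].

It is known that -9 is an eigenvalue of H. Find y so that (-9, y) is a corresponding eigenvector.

2

We need (H + 9I)v = 0.
H + 9I = [[10, 45], [-2, -9]].
Row 1: (10)·-9 + (45)·y = 0
Row 2: (-2)·-9 + (-9)·y = 0
Solving gives y = 2.
Check: H·(-9, 2) = (81, -18) = -9·(-9, 2).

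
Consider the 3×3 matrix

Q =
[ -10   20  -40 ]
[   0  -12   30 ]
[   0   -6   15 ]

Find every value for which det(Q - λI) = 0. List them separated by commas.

Compute the characteristic polynomial p(μ) = det(μI - Q).
Expanding along the first row, p(μ) = μ^3 + 7μ^2 - 30μ.
Rational-root test: μ = 0 gives p(0) = 0.
Dividing by μ leaves μ^2 + 7μ - 30.
The quadratic factors as (μ + 10)·(μ - 3).
Eigenvalues: -10, 0, 3.

-10, 0, 3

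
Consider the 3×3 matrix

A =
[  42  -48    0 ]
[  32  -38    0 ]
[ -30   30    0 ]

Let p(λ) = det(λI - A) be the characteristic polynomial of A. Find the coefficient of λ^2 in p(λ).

-4

The coefficient of λ^2 of det(λI - A) is −trace(A).
trace(A) = (42) + (-38) + (0) = 4, so the coefficient is -4.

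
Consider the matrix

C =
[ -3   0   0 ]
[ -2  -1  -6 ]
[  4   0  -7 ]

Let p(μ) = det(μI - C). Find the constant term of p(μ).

21

p(μ) = μ^3 + 11μ^2 + 31μ + 21.
The constant term is 21.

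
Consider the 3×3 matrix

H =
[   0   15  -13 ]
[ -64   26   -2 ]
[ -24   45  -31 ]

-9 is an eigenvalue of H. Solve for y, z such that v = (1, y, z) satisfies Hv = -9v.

We need (H + 9I)v = 0.
H + 9I = [[9, 15, -13], [-64, 35, -2], [-24, 45, -22]].
Row 1: (9)·1 + (15)·y + (-13)·z = 0
Row 2: (-64)·1 + (35)·y + (-2)·z = 0
Row 3: (-24)·1 + (45)·y + (-22)·z = 0
Solving gives y = 2, z = 3.
Check: H·(1, 2, 3) = (-9, -18, -27) = -9·(1, 2, 3).

2, 3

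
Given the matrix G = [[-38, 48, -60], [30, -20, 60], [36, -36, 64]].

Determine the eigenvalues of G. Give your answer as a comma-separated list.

-8, 4, 10

The characteristic polynomial is p(t) = det(tI - G).
Expanding along the first row, p(t) = t^3 - 6t^2 - 72t + 320.
Rational-root test: t = 10 gives p(10) = 0.
Factor out (t - 10): p(t) = (t - 10)·(t^2 + 4t - 32).
The quadratic factors as (t + 8)·(t - 4).
Eigenvalues: -8, 4, 10.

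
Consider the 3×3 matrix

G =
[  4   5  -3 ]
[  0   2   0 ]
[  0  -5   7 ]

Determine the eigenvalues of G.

The characteristic polynomial is p(t) = det(tI - G).
Expanding the 3×3 determinant: p(t) = t^3 - 13t^2 + 50t - 56.
Since p(4) = 0, t = 4 is a root.
Factor out (t - 4): p(t) = (t - 4)·(t^2 - 9t + 14).
The quadratic factors as (t - 2)·(t - 7).
Eigenvalues: 2, 4, 7.

2, 4, 7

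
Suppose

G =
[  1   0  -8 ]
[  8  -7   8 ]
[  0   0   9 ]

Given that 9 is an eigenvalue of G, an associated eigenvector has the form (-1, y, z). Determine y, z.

We need (G - 9I)v = 0.
G - 9I = [[-8, 0, -8], [8, -16, 8], [0, 0, 0]].
Row 1: (-8)·-1 + (0)·y + (-8)·z = 0
Row 2: (8)·-1 + (-16)·y + (8)·z = 0
Row 3: (0)·-1 + (0)·y + (0)·z = 0
Solving gives y = 0, z = 1.
Check: G·(-1, 0, 1) = (-9, 0, 9) = 9·(-1, 0, 1).

0, 1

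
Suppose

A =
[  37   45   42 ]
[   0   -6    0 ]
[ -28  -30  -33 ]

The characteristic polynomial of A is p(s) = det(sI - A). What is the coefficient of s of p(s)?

-69

p(s) = s^3 + 2s^2 - 69s - 270.
The coefficient of s is -69.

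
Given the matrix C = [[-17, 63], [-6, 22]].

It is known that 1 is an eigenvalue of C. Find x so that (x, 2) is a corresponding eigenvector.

7

We need (C - 1I)v = 0.
C - 1I = [[-18, 63], [-6, 21]].
Row 1: (-18)·x + (63)·2 = 0
Row 2: (-6)·x + (21)·2 = 0
Solving gives x = 7.
Check: C·(7, 2) = (7, 2) = 1·(7, 2).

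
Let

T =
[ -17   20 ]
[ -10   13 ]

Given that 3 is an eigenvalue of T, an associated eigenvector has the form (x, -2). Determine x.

We need (T - 3I)v = 0.
T - 3I = [[-20, 20], [-10, 10]].
Row 1: (-20)·x + (20)·-2 = 0
Row 2: (-10)·x + (10)·-2 = 0
Solving gives x = -2.
Check: T·(-2, -2) = (-6, -6) = 3·(-2, -2).

-2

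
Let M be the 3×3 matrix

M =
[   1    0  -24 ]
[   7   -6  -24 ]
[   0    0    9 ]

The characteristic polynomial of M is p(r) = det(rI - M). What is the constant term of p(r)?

54

p(r) = r^3 - 4r^2 - 51r + 54.
The constant term is 54.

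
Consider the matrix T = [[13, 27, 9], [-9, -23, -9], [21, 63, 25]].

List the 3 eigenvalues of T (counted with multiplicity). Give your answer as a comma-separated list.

The characteristic polynomial is p(μ) = det(μI - T).
Expanding along the first row, p(μ) = μ^3 - 15μ^2 + 72μ - 112.
Try μ = 7: p(7) = 0, so 7 is a root.
Factor out (μ - 7): p(μ) = (μ - 7)·(μ^2 - 8μ + 16).
The quadratic factor is (μ - 4)^2.
Eigenvalues: 4, 4, 7.

4, 4, 7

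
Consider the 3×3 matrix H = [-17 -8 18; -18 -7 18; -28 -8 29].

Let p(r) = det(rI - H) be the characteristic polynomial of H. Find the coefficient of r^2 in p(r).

-5

The coefficient of r^2 of det(rI - H) is −trace(H).
trace(H) = (-17) + (-7) + (29) = 5, so the coefficient is -5.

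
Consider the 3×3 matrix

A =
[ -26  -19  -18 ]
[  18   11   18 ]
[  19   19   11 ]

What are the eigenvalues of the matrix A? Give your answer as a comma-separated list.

The characteristic polynomial is p(λ) = det(λI - A).
Cofactor expansion gives p(λ) = λ^3 + 4λ^2 - 109λ - 616.
Rational-root test: λ = 11 gives p(11) = 0.
Factor out (λ - 11): p(λ) = (λ - 11)·(λ^2 + 15λ + 56).
The quadratic factors as (λ + 8)·(λ + 7).
Eigenvalues: -8, -7, 11.

-8, -7, 11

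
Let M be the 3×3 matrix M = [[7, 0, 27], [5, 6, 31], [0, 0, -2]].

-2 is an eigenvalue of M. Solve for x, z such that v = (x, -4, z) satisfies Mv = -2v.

We need (M + 2I)v = 0.
M + 2I = [[9, 0, 27], [5, 8, 31], [0, 0, 0]].
Row 1: (9)·x + (0)·-4 + (27)·z = 0
Row 2: (5)·x + (8)·-4 + (31)·z = 0
Row 3: (0)·x + (0)·-4 + (0)·z = 0
Solving gives x = -6, z = 2.
Check: M·(-6, -4, 2) = (12, 8, -4) = -2·(-6, -4, 2).

-6, 2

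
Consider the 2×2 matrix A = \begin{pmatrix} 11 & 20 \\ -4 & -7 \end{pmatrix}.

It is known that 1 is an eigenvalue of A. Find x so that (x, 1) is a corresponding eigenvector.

-2

We need (A - 1I)v = 0.
A - 1I = [[10, 20], [-4, -8]].
Row 1: (10)·x + (20)·1 = 0
Row 2: (-4)·x + (-8)·1 = 0
Solving gives x = -2.
Check: A·(-2, 1) = (-2, 1) = 1·(-2, 1).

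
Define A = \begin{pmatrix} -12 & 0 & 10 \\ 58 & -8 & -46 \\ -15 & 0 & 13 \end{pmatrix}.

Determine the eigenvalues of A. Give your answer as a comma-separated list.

The characteristic polynomial is p(t) = det(tI - A).
Expanding along the first row, p(t) = t^3 + 7t^2 - 14t - 48.
Try t = -2: p(-2) = 0, so -2 is a root.
Dividing by (t + 2) leaves t^2 + 5t - 24.
The quadratic factors as (t + 8)·(t - 3).
Eigenvalues: -8, -2, 3.

-8, -2, 3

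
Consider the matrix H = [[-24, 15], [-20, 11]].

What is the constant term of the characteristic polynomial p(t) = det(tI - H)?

36

p(0) = det(0·I − H) = det(−H) = (−1)^2·det(H).
det(H) = 36, so p(0) = 36.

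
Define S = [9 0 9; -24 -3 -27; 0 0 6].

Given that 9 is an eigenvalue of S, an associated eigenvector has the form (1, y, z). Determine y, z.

-2, 0

We need (S - 9I)v = 0.
S - 9I = [[0, 0, 9], [-24, -12, -27], [0, 0, -3]].
Row 1: (0)·1 + (0)·y + (9)·z = 0
Row 2: (-24)·1 + (-12)·y + (-27)·z = 0
Row 3: (0)·1 + (0)·y + (-3)·z = 0
Solving gives y = -2, z = 0.
Check: S·(1, -2, 0) = (9, -18, 0) = 9·(1, -2, 0).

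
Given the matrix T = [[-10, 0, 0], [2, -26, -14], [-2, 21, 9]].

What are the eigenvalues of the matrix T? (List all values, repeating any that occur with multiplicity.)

Compute the characteristic polynomial p(r) = det(rI - T).
Expanding along the first row, p(r) = r^3 + 27r^2 + 230r + 600.
Try r = -5: p(-5) = 0, so -5 is a root.
Dividing by (r + 5) leaves r^2 + 22r + 120.
The quadratic factors as (r + 12)·(r + 10).
Eigenvalues: -12, -10, -5.

-12, -10, -5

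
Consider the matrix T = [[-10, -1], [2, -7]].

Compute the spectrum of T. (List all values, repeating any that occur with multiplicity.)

-9, -8

det(T - λI) = (-10 - λ)(-7 - λ) - (-1)·(2) = λ^2 + 17λ + 72.
This factors as (λ + 9)·(λ + 8) = 0.
Eigenvalues: -9, -8.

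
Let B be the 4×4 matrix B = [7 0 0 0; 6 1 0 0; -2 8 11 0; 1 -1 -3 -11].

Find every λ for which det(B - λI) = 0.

-11, 1, 7, 11

B is lower triangular, so its eigenvalues are the diagonal entries.
Diagonal: 7, 1, 11, -11.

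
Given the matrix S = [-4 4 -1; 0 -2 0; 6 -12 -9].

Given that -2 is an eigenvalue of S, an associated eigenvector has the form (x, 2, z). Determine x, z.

We need (S + 2I)v = 0.
S + 2I = [[-2, 4, -1], [0, 0, 0], [6, -12, -7]].
Row 1: (-2)·x + (4)·2 + (-1)·z = 0
Row 2: (0)·x + (0)·2 + (0)·z = 0
Row 3: (6)·x + (-12)·2 + (-7)·z = 0
Solving gives x = 4, z = 0.
Check: S·(4, 2, 0) = (-8, -4, 0) = -2·(4, 2, 0).

4, 0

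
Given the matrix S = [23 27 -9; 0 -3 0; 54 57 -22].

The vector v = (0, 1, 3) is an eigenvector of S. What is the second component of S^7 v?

First find the eigenvalue: Sv = (0, -3, -9) = -3·(0, 1, 3), so λ = -3.
Then S^7 v = λ^7·v = (-3)^7·(0, 1, 3) = -2187·(0, 1, 3) = (0, -2187, -6561).

-2187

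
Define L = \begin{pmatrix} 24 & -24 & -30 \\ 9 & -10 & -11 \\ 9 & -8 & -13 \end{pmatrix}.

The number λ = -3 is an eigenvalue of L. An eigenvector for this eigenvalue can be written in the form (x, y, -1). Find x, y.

We need (L + 3I)v = 0.
L + 3I = [[27, -24, -30], [9, -7, -11], [9, -8, -10]].
Row 1: (27)·x + (-24)·y + (-30)·-1 = 0
Row 2: (9)·x + (-7)·y + (-11)·-1 = 0
Row 3: (9)·x + (-8)·y + (-10)·-1 = 0
Solving gives x = -2, y = -1.
Check: L·(-2, -1, -1) = (6, 3, 3) = -3·(-2, -1, -1).

-2, -1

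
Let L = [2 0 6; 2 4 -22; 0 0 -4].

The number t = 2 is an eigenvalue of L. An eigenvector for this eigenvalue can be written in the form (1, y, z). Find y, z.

We need (L - 2I)v = 0.
L - 2I = [[0, 0, 6], [2, 2, -22], [0, 0, -6]].
Row 1: (0)·1 + (0)·y + (6)·z = 0
Row 2: (2)·1 + (2)·y + (-22)·z = 0
Row 3: (0)·1 + (0)·y + (-6)·z = 0
Solving gives y = -1, z = 0.
Check: L·(1, -1, 0) = (2, -2, 0) = 2·(1, -1, 0).

-1, 0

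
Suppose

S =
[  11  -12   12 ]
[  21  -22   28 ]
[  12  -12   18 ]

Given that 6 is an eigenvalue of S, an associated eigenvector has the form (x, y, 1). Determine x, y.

We need (S - 6I)v = 0.
S - 6I = [[5, -12, 12], [21, -28, 28], [12, -12, 12]].
Row 1: (5)·x + (-12)·y + (12)·1 = 0
Row 2: (21)·x + (-28)·y + (28)·1 = 0
Row 3: (12)·x + (-12)·y + (12)·1 = 0
Solving gives x = 0, y = 1.
Check: S·(0, 1, 1) = (0, 6, 6) = 6·(0, 1, 1).

0, 1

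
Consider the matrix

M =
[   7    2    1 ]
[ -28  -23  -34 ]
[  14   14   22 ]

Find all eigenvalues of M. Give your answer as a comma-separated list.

0, 1, 5

The characteristic polynomial is p(t) = det(tI - M).
Cofactor expansion gives p(t) = t^3 - 6t^2 + 5t.
Since p(0) = 0, t = 0 is a root.
Dividing by t leaves t^2 - 6t + 5.
The quadratic factors as (t - 1)·(t - 5).
Eigenvalues: 0, 1, 5.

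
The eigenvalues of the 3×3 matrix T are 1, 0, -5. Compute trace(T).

-4

trace(T) is the sum of the eigenvalues: (1) + (0) + (-5) = -4.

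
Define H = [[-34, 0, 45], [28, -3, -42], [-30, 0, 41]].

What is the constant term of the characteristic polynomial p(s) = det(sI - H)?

-132

p(0) = det(0·I − H) = det(−H) = (−1)^3·det(H).
det(H) = 132, so p(0) = -132.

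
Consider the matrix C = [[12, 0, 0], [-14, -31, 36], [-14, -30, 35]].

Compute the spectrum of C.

-1, 5, 12

Compute the characteristic polynomial p(s) = det(sI - C).
Expanding the 3×3 determinant: p(s) = s^3 - 16s^2 + 43s + 60.
Rational-root test: s = -1 gives p(-1) = 0.
Factor out (s + 1): p(s) = (s + 1)·(s^2 - 17s + 60).
The quadratic factors as (s - 5)·(s - 12).
Eigenvalues: -1, 5, 12.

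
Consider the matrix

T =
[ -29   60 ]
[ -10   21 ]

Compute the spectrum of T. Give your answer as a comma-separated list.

det(T - tI) = (-29 - t)(21 - t) - (60)·(-10) = t^2 + 8t - 9.
This factors as (t + 9)·(t - 1) = 0.
Eigenvalues: -9, 1.

-9, 1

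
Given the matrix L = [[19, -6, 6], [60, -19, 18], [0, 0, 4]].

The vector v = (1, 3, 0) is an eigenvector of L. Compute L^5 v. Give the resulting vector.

First find the eigenvalue: Lv = (1, 3, 0) = 1·(1, 3, 0), so λ = 1.
Then L^5 v = λ^5·v = 1^5·(1, 3, 0) = 1·(1, 3, 0) = (1, 3, 0).

(1, 3, 0)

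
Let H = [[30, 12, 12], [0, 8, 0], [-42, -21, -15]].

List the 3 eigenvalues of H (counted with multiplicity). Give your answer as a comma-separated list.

6, 8, 9

Set up det(tI - H) = 0.
Expanding along the first row, p(t) = t^3 - 23t^2 + 174t - 432.
Rational-root test: t = 6 gives p(6) = 0.
Dividing by (t - 6) leaves t^2 - 17t + 72.
The quadratic factors as (t - 8)·(t - 9).
Eigenvalues: 6, 8, 9.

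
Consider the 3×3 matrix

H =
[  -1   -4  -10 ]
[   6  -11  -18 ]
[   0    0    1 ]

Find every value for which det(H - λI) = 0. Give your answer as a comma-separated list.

-7, -5, 1

Compute the characteristic polynomial p(λ) = det(λI - H).
Expanding along the first row, p(λ) = λ^3 + 11λ^2 + 23λ - 35.
Try λ = -7: p(-7) = 0, so -7 is a root.
Factor out (λ + 7): p(λ) = (λ + 7)·(λ^2 + 4λ - 5).
The quadratic factors as (λ + 5)·(λ - 1).
Eigenvalues: -7, -5, 1.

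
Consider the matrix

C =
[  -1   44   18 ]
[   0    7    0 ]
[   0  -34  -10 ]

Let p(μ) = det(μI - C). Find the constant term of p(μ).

p(μ) = μ^3 + 4μ^2 - 67μ - 70.
The constant term is -70.

-70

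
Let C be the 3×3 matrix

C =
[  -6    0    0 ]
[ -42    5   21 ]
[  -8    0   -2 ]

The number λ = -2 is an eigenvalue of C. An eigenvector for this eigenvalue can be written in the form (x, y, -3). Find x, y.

We need (C + 2I)v = 0.
C + 2I = [[-4, 0, 0], [-42, 7, 21], [-8, 0, 0]].
Row 1: (-4)·x + (0)·y + (0)·-3 = 0
Row 2: (-42)·x + (7)·y + (21)·-3 = 0
Row 3: (-8)·x + (0)·y + (0)·-3 = 0
Solving gives x = 0, y = 9.
Check: C·(0, 9, -3) = (0, -18, 6) = -2·(0, 9, -3).

0, 9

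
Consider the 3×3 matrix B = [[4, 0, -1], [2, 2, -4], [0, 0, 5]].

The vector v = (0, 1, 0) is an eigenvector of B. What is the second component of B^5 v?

32

First find the eigenvalue: Bv = (0, 2, 0) = 2·(0, 1, 0), so λ = 2.
Then B^5 v = λ^5·v = 2^5·(0, 1, 0) = 32·(0, 1, 0) = (0, 32, 0).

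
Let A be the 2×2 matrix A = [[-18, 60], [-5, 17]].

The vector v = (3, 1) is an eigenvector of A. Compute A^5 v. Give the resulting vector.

(96, 32)

First find the eigenvalue: Av = (6, 2) = 2·(3, 1), so λ = 2.
Then A^5 v = λ^5·v = 2^5·(3, 1) = 32·(3, 1) = (96, 32).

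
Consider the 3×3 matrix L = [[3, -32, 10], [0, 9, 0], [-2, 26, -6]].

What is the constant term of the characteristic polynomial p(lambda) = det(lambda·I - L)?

p(0) = det(0·I − L) = det(−L) = (−1)^3·det(L).
det(L) = 18, so p(0) = -18.

-18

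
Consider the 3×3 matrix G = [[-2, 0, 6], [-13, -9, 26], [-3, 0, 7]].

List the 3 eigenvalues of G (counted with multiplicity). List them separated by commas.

-9, 1, 4

The characteristic polynomial is p(t) = det(tI - G).
Expanding along the first row, p(t) = t^3 + 4t^2 - 41t + 36.
Since p(4) = 0, t = 4 is a root.
Factor out (t - 4): p(t) = (t - 4)·(t^2 + 8t - 9).
The quadratic factors as (t + 9)·(t - 1).
Eigenvalues: -9, 1, 4.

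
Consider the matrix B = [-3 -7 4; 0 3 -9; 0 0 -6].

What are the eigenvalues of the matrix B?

-6, -3, 3

B is upper triangular, so its eigenvalues are the diagonal entries.
Diagonal: -3, 3, -6.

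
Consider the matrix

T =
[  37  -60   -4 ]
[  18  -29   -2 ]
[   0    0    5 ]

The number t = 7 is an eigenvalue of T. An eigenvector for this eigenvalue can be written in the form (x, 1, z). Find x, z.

2, 0

We need (T - 7I)v = 0.
T - 7I = [[30, -60, -4], [18, -36, -2], [0, 0, -2]].
Row 1: (30)·x + (-60)·1 + (-4)·z = 0
Row 2: (18)·x + (-36)·1 + (-2)·z = 0
Row 3: (0)·x + (0)·1 + (-2)·z = 0
Solving gives x = 2, z = 0.
Check: T·(2, 1, 0) = (14, 7, 0) = 7·(2, 1, 0).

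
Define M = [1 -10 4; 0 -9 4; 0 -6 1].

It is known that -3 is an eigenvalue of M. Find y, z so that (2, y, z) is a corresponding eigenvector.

We need (M + 3I)v = 0.
M + 3I = [[4, -10, 4], [0, -6, 4], [0, -6, 4]].
Row 1: (4)·2 + (-10)·y + (4)·z = 0
Row 2: (0)·2 + (-6)·y + (4)·z = 0
Row 3: (0)·2 + (-6)·y + (4)·z = 0
Solving gives y = 2, z = 3.
Check: M·(2, 2, 3) = (-6, -6, -9) = -3·(2, 2, 3).

2, 3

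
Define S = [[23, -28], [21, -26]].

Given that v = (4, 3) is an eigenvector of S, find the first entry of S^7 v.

512

First find the eigenvalue: Sv = (8, 6) = 2·(4, 3), so λ = 2.
Then S^7 v = λ^7·v = 2^7·(4, 3) = 128·(4, 3) = (512, 384).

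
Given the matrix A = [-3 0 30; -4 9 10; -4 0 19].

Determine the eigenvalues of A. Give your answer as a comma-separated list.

Set up det(sI - A) = 0.
Expanding along the first row, p(s) = s^3 - 25s^2 + 207s - 567.
Try s = 9: p(9) = 0, so 9 is a root.
Factor out (s - 9): p(s) = (s - 9)·(s^2 - 16s + 63).
The quadratic factors as (s - 7)·(s - 9).
Eigenvalues: 7, 9, 9.

7, 9, 9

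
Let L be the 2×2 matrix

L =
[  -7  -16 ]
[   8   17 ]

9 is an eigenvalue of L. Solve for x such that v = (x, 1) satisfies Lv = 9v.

We need (L - 9I)v = 0.
L - 9I = [[-16, -16], [8, 8]].
Row 1: (-16)·x + (-16)·1 = 0
Row 2: (8)·x + (8)·1 = 0
Solving gives x = -1.
Check: L·(-1, 1) = (-9, 9) = 9·(-1, 1).

-1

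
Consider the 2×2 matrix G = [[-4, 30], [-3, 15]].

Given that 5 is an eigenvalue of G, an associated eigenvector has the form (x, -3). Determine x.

We need (G - 5I)v = 0.
G - 5I = [[-9, 30], [-3, 10]].
Row 1: (-9)·x + (30)·-3 = 0
Row 2: (-3)·x + (10)·-3 = 0
Solving gives x = -10.
Check: G·(-10, -3) = (-50, -15) = 5·(-10, -3).

-10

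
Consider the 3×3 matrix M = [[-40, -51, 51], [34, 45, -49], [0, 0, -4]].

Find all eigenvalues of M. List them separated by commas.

The characteristic polynomial is p(r) = det(rI - M).
Cofactor expansion gives p(r) = r^3 - r^2 - 86r - 264.
Rational-root test: r = -6 gives p(-6) = 0.
Factor out (r + 6): p(r) = (r + 6)·(r^2 - 7r - 44).
The quadratic factors as (r + 4)·(r - 11).
Eigenvalues: -6, -4, 11.

-6, -4, 11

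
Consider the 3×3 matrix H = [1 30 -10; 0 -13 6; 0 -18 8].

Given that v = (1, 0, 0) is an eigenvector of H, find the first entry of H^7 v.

First find the eigenvalue: Hv = (1, 0, 0) = 1·(1, 0, 0), so λ = 1.
Then H^7 v = λ^7·v = 1^7·(1, 0, 0) = 1·(1, 0, 0) = (1, 0, 0).

1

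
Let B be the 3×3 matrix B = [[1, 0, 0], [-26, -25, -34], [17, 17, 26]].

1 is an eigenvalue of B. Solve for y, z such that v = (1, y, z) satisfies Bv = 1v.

-1, 0

We need (B - 1I)v = 0.
B - 1I = [[0, 0, 0], [-26, -26, -34], [17, 17, 25]].
Row 1: (0)·1 + (0)·y + (0)·z = 0
Row 2: (-26)·1 + (-26)·y + (-34)·z = 0
Row 3: (17)·1 + (17)·y + (25)·z = 0
Solving gives y = -1, z = 0.
Check: B·(1, -1, 0) = (1, -1, 0) = 1·(1, -1, 0).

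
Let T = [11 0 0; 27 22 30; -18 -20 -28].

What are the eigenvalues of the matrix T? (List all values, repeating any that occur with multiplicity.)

Compute the characteristic polynomial p(λ) = det(λI - T).
Cofactor expansion gives p(λ) = λ^3 - 5λ^2 - 82λ + 176.
Since p(2) = 0, λ = 2 is a root.
Dividing by (λ - 2) leaves λ^2 - 3λ - 88.
The quadratic factors as (λ + 8)·(λ - 11).
Eigenvalues: -8, 2, 11.

-8, 2, 11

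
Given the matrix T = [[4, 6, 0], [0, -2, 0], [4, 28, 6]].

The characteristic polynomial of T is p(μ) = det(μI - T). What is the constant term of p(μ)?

48

p(μ) = μ^3 - 8μ^2 + 4μ + 48.
The constant term is 48.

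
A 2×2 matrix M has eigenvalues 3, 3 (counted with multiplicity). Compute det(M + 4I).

If M has eigenvalues 3, 3, then M + 4I has eigenvalues 7, 7.
det(M + 4I) = (7) · (7) = 49.

49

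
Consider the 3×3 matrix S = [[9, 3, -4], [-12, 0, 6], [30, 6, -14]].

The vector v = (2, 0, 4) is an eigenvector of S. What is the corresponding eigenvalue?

Compute Sv: S·(2, 0, 4) = (2, 0, 4).
Since Sv = λv, compare component 1: 2 = λ·2, so λ = 1.

1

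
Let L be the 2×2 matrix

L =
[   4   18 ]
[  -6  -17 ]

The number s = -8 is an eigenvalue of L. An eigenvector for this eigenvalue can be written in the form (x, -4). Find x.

We need (L + 8I)v = 0.
L + 8I = [[12, 18], [-6, -9]].
Row 1: (12)·x + (18)·-4 = 0
Row 2: (-6)·x + (-9)·-4 = 0
Solving gives x = 6.
Check: L·(6, -4) = (-48, 32) = -8·(6, -4).

6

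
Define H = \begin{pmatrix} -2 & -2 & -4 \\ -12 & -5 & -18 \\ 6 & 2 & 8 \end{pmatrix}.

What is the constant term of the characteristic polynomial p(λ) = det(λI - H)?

p(0) = det(0·I − H) = det(−H) = (−1)^3·det(H).
det(H) = 8, so p(0) = -8.

-8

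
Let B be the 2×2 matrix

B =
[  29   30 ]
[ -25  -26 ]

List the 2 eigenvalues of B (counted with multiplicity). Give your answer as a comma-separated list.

det(B - λI) = (29 - λ)(-26 - λ) - (30)·(-25) = λ^2 - 3λ - 4.
This factors as (λ + 1)·(λ - 4) = 0.
Eigenvalues: -1, 4.

-1, 4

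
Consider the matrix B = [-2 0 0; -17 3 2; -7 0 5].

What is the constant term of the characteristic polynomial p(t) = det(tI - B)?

p(0) = det(0·I − B) = det(−B) = (−1)^3·det(B).
det(B) = -30, so p(0) = 30.

30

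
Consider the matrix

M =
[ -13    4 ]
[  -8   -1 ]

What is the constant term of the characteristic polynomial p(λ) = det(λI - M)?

p(0) = det(0·I − M) = det(−M) = (−1)^2·det(M).
det(M) = 45, so p(0) = 45.

45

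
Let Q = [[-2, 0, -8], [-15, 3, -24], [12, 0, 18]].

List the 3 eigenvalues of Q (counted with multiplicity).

3, 6, 10

Set up det(rI - Q) = 0.
Expanding along the first row, p(r) = r^3 - 19r^2 + 108r - 180.
Try r = 3: p(3) = 0, so 3 is a root.
Dividing by (r - 3) leaves r^2 - 16r + 60.
The quadratic factors as (r - 6)·(r - 10).
Eigenvalues: 3, 6, 10.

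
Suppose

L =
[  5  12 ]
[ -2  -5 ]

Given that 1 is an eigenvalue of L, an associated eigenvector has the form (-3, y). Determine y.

We need (L - 1I)v = 0.
L - 1I = [[4, 12], [-2, -6]].
Row 1: (4)·-3 + (12)·y = 0
Row 2: (-2)·-3 + (-6)·y = 0
Solving gives y = 1.
Check: L·(-3, 1) = (-3, 1) = 1·(-3, 1).

1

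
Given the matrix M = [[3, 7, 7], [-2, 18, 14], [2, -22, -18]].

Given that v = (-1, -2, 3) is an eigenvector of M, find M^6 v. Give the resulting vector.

(-4096, -8192, 12288)

First find the eigenvalue: Mv = (4, 8, -12) = -4·(-1, -2, 3), so λ = -4.
Then M^6 v = λ^6·v = (-4)^6·(-1, -2, 3) = 4096·(-1, -2, 3) = (-4096, -8192, 12288).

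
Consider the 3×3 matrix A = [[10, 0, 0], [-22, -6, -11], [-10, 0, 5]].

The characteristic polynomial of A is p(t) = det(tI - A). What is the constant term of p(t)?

p(t) = t^3 - 9t^2 - 40t + 300.
The constant term is 300.

300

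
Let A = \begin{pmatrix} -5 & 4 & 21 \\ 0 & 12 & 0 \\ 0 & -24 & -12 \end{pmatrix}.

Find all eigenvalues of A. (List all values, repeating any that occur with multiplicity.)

-12, -5, 12

The characteristic polynomial is p(t) = det(tI - A).
Cofactor expansion gives p(t) = t^3 + 5t^2 - 144t - 720.
Rational-root test: t = -5 gives p(-5) = 0.
Dividing by (t + 5) leaves t^2 - 144.
The quadratic factors as (t + 12)·(t - 12).
Eigenvalues: -12, -5, 12.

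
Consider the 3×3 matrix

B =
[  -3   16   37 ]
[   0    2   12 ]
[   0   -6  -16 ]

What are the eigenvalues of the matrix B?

-10, -4, -3

The characteristic polynomial is p(lambda) = det(lambda·I - B).
Expanding the 3×3 determinant: p(lambda) = lambda^3 + 17·lambda^2 + 82·lambda + 120.
Rational-root test: lambda = -10 gives p(-10) = 0.
Factor out (lambda + 10): p(lambda) = (lambda + 10)·(lambda^2 + 7·lambda + 12).
The quadratic factors as (lambda + 4)·(lambda + 3).
Eigenvalues: -10, -4, -3.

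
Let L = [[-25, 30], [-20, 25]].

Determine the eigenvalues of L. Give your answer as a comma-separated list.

-5, 5

det(L - sI) = (-25 - s)(25 - s) - (30)·(-20) = s^2 - 25.
This factors as (s + 5)·(s - 5) = 0.
Eigenvalues: -5, 5.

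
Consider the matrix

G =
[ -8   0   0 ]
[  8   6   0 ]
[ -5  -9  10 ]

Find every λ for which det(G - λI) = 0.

-8, 6, 10

G is lower triangular, so its eigenvalues are the diagonal entries.
Diagonal: -8, 6, 10.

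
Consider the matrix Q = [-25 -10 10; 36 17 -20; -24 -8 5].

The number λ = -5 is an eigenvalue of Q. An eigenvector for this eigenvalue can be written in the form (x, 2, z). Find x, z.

1, 4

We need (Q + 5I)v = 0.
Q + 5I = [[-20, -10, 10], [36, 22, -20], [-24, -8, 10]].
Row 1: (-20)·x + (-10)·2 + (10)·z = 0
Row 2: (36)·x + (22)·2 + (-20)·z = 0
Row 3: (-24)·x + (-8)·2 + (10)·z = 0
Solving gives x = 1, z = 4.
Check: Q·(1, 2, 4) = (-5, -10, -20) = -5·(1, 2, 4).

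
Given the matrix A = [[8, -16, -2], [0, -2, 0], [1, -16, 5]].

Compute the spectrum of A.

-2, 6, 7

The characteristic polynomial is p(μ) = det(μI - A).
Cofactor expansion gives p(μ) = μ^3 - 11μ^2 + 16μ + 84.
Since p(-2) = 0, μ = -2 is a root.
Dividing by (μ + 2) leaves μ^2 - 13μ + 42.
The quadratic factors as (μ - 6)·(μ - 7).
Eigenvalues: -2, 6, 7.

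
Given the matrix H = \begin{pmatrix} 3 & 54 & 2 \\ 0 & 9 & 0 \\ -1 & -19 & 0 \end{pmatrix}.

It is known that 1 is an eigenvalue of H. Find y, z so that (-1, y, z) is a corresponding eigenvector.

We need (H - 1I)v = 0.
H - 1I = [[2, 54, 2], [0, 8, 0], [-1, -19, -1]].
Row 1: (2)·-1 + (54)·y + (2)·z = 0
Row 2: (0)·-1 + (8)·y + (0)·z = 0
Row 3: (-1)·-1 + (-19)·y + (-1)·z = 0
Solving gives y = 0, z = 1.
Check: H·(-1, 0, 1) = (-1, 0, 1) = 1·(-1, 0, 1).

0, 1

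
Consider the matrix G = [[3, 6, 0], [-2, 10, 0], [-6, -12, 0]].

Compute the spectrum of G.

0, 6, 7

The characteristic polynomial is p(lambda) = det(lambda·I - G).
Cofactor expansion gives p(lambda) = lambda^3 - 13·lambda^2 + 42·lambda.
Rational-root test: lambda = 6 gives p(6) = 0.
Dividing by (lambda - 6) leaves lambda^2 - 7·lambda.
The quadratic factors as lambda·(lambda - 7).
Eigenvalues: 0, 6, 7.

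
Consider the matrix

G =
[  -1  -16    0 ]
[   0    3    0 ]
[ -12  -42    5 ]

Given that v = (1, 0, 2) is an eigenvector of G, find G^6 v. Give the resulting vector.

First find the eigenvalue: Gv = (-1, 0, -2) = -1·(1, 0, 2), so λ = -1.
Then G^6 v = λ^6·v = (-1)^6·(1, 0, 2) = 1·(1, 0, 2) = (1, 0, 2).

(1, 0, 2)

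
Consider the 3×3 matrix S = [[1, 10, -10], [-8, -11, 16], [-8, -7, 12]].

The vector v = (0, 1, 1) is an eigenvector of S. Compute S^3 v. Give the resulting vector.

First find the eigenvalue: Sv = (0, 5, 5) = 5·(0, 1, 1), so λ = 5.
Then S^3 v = λ^3·v = 5^3·(0, 1, 1) = 125·(0, 1, 1) = (0, 125, 125).

(0, 125, 125)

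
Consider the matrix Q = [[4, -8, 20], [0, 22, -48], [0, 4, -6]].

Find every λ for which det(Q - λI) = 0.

The characteristic polynomial is p(μ) = det(μI - Q).
Expanding the 3×3 determinant: p(μ) = μ^3 - 20μ^2 + 124μ - 240.
Rational-root test: μ = 4 gives p(4) = 0.
Factor out (μ - 4): p(μ) = (μ - 4)·(μ^2 - 16μ + 60).
The quadratic factors as (μ - 6)·(μ - 10).
Eigenvalues: 4, 6, 10.

4, 6, 10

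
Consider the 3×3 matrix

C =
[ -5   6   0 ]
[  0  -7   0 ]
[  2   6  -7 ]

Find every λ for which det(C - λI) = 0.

-7, -7, -5

Set up det(μI - C) = 0.
Expanding along the first row, p(μ) = μ^3 + 19μ^2 + 119μ + 245.
Rational-root test: μ = -7 gives p(-7) = 0.
Factor out (μ + 7): p(μ) = (μ + 7)·(μ^2 + 12μ + 35).
The quadratic factors as (μ + 7)·(μ + 5).
Eigenvalues: -7, -7, -5.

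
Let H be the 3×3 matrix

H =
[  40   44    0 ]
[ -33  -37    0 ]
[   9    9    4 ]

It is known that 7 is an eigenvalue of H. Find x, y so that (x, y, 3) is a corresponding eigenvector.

4, -3

We need (H - 7I)v = 0.
H - 7I = [[33, 44, 0], [-33, -44, 0], [9, 9, -3]].
Row 1: (33)·x + (44)·y + (0)·3 = 0
Row 2: (-33)·x + (-44)·y + (0)·3 = 0
Row 3: (9)·x + (9)·y + (-3)·3 = 0
Solving gives x = 4, y = -3.
Check: H·(4, -3, 3) = (28, -21, 21) = 7·(4, -3, 3).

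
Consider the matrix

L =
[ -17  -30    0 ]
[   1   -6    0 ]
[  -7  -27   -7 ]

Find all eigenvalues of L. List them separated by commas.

-12, -11, -7

Compute the characteristic polynomial p(λ) = det(λI - L).
Cofactor expansion gives p(λ) = λ^3 + 30λ^2 + 293λ + 924.
Since p(-11) = 0, λ = -11 is a root.
Dividing by (λ + 11) leaves λ^2 + 19λ + 84.
The quadratic factors as (λ + 12)·(λ + 7).
Eigenvalues: -12, -11, -7.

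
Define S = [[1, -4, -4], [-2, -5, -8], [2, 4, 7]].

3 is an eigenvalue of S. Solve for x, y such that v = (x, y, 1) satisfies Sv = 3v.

We need (S - 3I)v = 0.
S - 3I = [[-2, -4, -4], [-2, -8, -8], [2, 4, 4]].
Row 1: (-2)·x + (-4)·y + (-4)·1 = 0
Row 2: (-2)·x + (-8)·y + (-8)·1 = 0
Row 3: (2)·x + (4)·y + (4)·1 = 0
Solving gives x = 0, y = -1.
Check: S·(0, -1, 1) = (0, -3, 3) = 3·(0, -1, 1).

0, -1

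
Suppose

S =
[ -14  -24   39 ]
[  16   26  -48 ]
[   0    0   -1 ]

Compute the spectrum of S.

-1, 2, 10

The characteristic polynomial is p(μ) = det(μI - S).
Expanding the 3×3 determinant: p(μ) = μ^3 - 11μ^2 + 8μ + 20.
Try μ = -1: p(-1) = 0, so -1 is a root.
Factor out (μ + 1): p(μ) = (μ + 1)·(μ^2 - 12μ + 20).
The quadratic factors as (μ - 2)·(μ - 10).
Eigenvalues: -1, 2, 10.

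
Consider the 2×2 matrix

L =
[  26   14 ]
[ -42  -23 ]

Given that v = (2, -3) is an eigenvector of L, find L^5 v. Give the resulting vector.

First find the eigenvalue: Lv = (10, -15) = 5·(2, -3), so λ = 5.
Then L^5 v = λ^5·v = 5^5·(2, -3) = 3125·(2, -3) = (6250, -9375).

(6250, -9375)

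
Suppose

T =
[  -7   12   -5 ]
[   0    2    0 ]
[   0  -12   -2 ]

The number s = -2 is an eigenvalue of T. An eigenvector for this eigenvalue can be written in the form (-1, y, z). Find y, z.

0, 1

We need (T + 2I)v = 0.
T + 2I = [[-5, 12, -5], [0, 4, 0], [0, -12, 0]].
Row 1: (-5)·-1 + (12)·y + (-5)·z = 0
Row 2: (0)·-1 + (4)·y + (0)·z = 0
Row 3: (0)·-1 + (-12)·y + (0)·z = 0
Solving gives y = 0, z = 1.
Check: T·(-1, 0, 1) = (2, 0, -2) = -2·(-1, 0, 1).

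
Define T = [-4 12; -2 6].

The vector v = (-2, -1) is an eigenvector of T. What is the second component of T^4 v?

-16

First find the eigenvalue: Tv = (-4, -2) = 2·(-2, -1), so λ = 2.
Then T^4 v = λ^4·v = 2^4·(-2, -1) = 16·(-2, -1) = (-32, -16).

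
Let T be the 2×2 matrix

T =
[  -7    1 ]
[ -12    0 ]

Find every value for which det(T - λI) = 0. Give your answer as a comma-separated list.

det(T - tI) = (-7 - t)(0 - t) - (1)·(-12) = t^2 + 7t + 12.
This factors as (t + 4)·(t + 3) = 0.
Eigenvalues: -4, -3.

-4, -3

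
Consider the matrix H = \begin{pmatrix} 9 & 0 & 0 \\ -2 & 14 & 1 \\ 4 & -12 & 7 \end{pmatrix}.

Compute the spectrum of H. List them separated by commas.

9, 10, 11

Compute the characteristic polynomial p(t) = det(tI - H).
Cofactor expansion gives p(t) = t^3 - 30t^2 + 299t - 990.
Rational-root test: t = 9 gives p(9) = 0.
Factor out (t - 9): p(t) = (t - 9)·(t^2 - 21t + 110).
The quadratic factors as (t - 10)·(t - 11).
Eigenvalues: 9, 10, 11.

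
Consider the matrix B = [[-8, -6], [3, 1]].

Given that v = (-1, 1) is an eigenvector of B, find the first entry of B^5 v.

First find the eigenvalue: Bv = (2, -2) = -2·(-1, 1), so λ = -2.
Then B^5 v = λ^5·v = (-2)^5·(-1, 1) = -32·(-1, 1) = (32, -32).

32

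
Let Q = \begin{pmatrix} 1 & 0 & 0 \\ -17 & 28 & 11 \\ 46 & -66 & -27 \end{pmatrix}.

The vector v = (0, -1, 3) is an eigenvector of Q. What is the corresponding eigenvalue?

Compute Qv: Q·(0, -1, 3) = (0, 5, -15).
Since Qv = λv, compare component 2: 5 = λ·-1, so λ = -5.

-5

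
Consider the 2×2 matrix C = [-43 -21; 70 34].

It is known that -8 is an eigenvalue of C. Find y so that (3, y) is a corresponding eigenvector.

-5

We need (C + 8I)v = 0.
C + 8I = [[-35, -21], [70, 42]].
Row 1: (-35)·3 + (-21)·y = 0
Row 2: (70)·3 + (42)·y = 0
Solving gives y = -5.
Check: C·(3, -5) = (-24, 40) = -8·(3, -5).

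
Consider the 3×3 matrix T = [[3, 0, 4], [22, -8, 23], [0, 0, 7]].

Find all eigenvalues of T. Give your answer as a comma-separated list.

Set up det(λI - T) = 0.
Expanding the 3×3 determinant: p(λ) = λ^3 - 2λ^2 - 59λ + 168.
Try λ = 3: p(3) = 0, so 3 is a root.
Factor out (λ - 3): p(λ) = (λ - 3)·(λ^2 + λ - 56).
The quadratic factors as (λ + 8)·(λ - 7).
Eigenvalues: -8, 3, 7.

-8, 3, 7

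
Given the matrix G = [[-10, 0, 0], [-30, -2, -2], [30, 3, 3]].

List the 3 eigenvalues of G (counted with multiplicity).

-10, 0, 1

The characteristic polynomial is p(t) = det(tI - G).
Expanding the 3×3 determinant: p(t) = t^3 + 9t^2 - 10t.
Rational-root test: t = -10 gives p(-10) = 0.
Dividing by (t + 10) leaves t^2 - t.
The quadratic factors as t·(t - 1).
Eigenvalues: -10, 0, 1.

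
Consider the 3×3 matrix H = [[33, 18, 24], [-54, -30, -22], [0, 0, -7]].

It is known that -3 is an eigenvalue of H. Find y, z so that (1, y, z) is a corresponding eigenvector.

We need (H + 3I)v = 0.
H + 3I = [[36, 18, 24], [-54, -27, -22], [0, 0, -4]].
Row 1: (36)·1 + (18)·y + (24)·z = 0
Row 2: (-54)·1 + (-27)·y + (-22)·z = 0
Row 3: (0)·1 + (0)·y + (-4)·z = 0
Solving gives y = -2, z = 0.
Check: H·(1, -2, 0) = (-3, 6, 0) = -3·(1, -2, 0).

-2, 0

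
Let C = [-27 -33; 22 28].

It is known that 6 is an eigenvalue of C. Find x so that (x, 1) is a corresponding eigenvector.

We need (C - 6I)v = 0.
C - 6I = [[-33, -33], [22, 22]].
Row 1: (-33)·x + (-33)·1 = 0
Row 2: (22)·x + (22)·1 = 0
Solving gives x = -1.
Check: C·(-1, 1) = (-6, 6) = 6·(-1, 1).

-1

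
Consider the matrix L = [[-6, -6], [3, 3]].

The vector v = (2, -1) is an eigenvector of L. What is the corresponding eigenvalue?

-3

Compute Lv: L·(2, -1) = (-6, 3).
Since Lv = λv, compare component 1: -6 = λ·2, so λ = -3.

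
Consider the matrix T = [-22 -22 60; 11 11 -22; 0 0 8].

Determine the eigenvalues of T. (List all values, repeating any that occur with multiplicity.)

Compute the characteristic polynomial p(r) = det(rI - T).
Expanding the 3×3 determinant: p(r) = r^3 + 3r^2 - 88r.
Try r = 0: p(0) = 0, so 0 is a root.
Dividing by r leaves r^2 + 3r - 88.
The quadratic factors as (r + 11)·(r - 8).
Eigenvalues: -11, 0, 8.

-11, 0, 8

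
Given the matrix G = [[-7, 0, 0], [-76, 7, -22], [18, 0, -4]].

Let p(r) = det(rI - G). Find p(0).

p(0) = det(0·I − G) = det(−G) = (−1)^3·det(G).
det(G) = 196, so p(0) = -196.

-196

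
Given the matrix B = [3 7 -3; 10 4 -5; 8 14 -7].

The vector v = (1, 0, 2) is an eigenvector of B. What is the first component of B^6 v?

First find the eigenvalue: Bv = (-3, 0, -6) = -3·(1, 0, 2), so λ = -3.
Then B^6 v = λ^6·v = (-3)^6·(1, 0, 2) = 729·(1, 0, 2) = (729, 0, 1458).

729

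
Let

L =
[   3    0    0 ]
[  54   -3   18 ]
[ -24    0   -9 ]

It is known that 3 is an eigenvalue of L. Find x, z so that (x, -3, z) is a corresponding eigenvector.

-1, 2

We need (L - 3I)v = 0.
L - 3I = [[0, 0, 0], [54, -6, 18], [-24, 0, -12]].
Row 1: (0)·x + (0)·-3 + (0)·z = 0
Row 2: (54)·x + (-6)·-3 + (18)·z = 0
Row 3: (-24)·x + (0)·-3 + (-12)·z = 0
Solving gives x = -1, z = 2.
Check: L·(-1, -3, 2) = (-3, -9, 6) = 3·(-1, -3, 2).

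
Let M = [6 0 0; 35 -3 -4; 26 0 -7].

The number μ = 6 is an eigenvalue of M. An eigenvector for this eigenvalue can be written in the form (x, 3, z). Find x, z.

We need (M - 6I)v = 0.
M - 6I = [[0, 0, 0], [35, -9, -4], [26, 0, -13]].
Row 1: (0)·x + (0)·3 + (0)·z = 0
Row 2: (35)·x + (-9)·3 + (-4)·z = 0
Row 3: (26)·x + (0)·3 + (-13)·z = 0
Solving gives x = 1, z = 2.
Check: M·(1, 3, 2) = (6, 18, 12) = 6·(1, 3, 2).

1, 2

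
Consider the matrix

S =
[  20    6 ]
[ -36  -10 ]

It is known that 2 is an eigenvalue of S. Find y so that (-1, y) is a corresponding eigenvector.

We need (S - 2I)v = 0.
S - 2I = [[18, 6], [-36, -12]].
Row 1: (18)·-1 + (6)·y = 0
Row 2: (-36)·-1 + (-12)·y = 0
Solving gives y = 3.
Check: S·(-1, 3) = (-2, 6) = 2·(-1, 3).

3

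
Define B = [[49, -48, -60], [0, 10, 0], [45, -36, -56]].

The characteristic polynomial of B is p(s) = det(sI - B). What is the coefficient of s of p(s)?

-114

p(s) = s^3 - 3s^2 - 114s + 440.
The coefficient of s is -114.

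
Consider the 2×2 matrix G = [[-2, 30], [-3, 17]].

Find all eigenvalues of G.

det(G - λI) = (-2 - λ)(17 - λ) - (30)·(-3) = λ^2 - 15λ + 56.
This factors as (λ - 7)·(λ - 8) = 0.
Eigenvalues: 7, 8.

7, 8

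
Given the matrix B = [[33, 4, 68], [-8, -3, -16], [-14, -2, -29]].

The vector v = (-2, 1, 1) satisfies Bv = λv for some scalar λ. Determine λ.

-3

Compute Bv: B·(-2, 1, 1) = (6, -3, -3).
Since Bv = λv, compare component 1: 6 = λ·-2, so λ = -3.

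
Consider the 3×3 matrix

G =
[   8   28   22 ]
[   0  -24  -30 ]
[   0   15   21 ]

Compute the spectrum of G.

-9, 6, 8

The characteristic polynomial is p(lambda) = det(lambda·I - G).
Expanding along the first row, p(lambda) = lambda^3 - 5·lambda^2 - 78·lambda + 432.
Rational-root test: lambda = 8 gives p(8) = 0.
Factor out (lambda - 8): p(lambda) = (lambda - 8)·(lambda^2 + 3·lambda - 54).
The quadratic factors as (lambda + 9)·(lambda - 6).
Eigenvalues: -9, 6, 8.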